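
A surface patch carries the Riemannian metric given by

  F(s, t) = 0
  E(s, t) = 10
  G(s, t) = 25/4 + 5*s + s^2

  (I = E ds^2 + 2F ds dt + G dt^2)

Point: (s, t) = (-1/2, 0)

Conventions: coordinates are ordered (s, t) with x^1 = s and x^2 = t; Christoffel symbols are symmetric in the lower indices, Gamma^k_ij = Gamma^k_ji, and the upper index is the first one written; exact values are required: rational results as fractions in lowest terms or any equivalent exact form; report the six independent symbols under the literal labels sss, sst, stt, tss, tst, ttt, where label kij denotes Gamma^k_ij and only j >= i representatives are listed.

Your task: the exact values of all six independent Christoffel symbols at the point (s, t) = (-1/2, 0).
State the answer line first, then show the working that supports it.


Answer: Gamma_sss = 0, Gamma_sst = 0, Gamma_stt = -1/5, Gamma_tss = 0, Gamma_tst = 1/2, Gamma_ttt = 0

E = 10, F = 0, G = 4 at the point
E_s = 0, E_t = 0, F_s = 0, F_t = 0, G_s = 4, G_t = 0
EG - F^2 = 40;  g^inv = (1/40) * [[4, 0], [0, 10]]
first-kind symbols [ij,l] = (1/2)(d_i g_jl + d_j g_il - d_l g_ij): [ss,s] = E_s/2 = 0, [ss,t] = F_s - E_t/2 = 0, [st,s] = E_t/2 = 0, [st,t] = G_s/2 = 2, [tt,s] = F_t - G_s/2 = -2, [tt,t] = G_t/2 = 0
Gamma^s_ij = (G*[ij,s] - F*[ij,t])/(EG - F^2), Gamma^t_ij = (E*[ij,t] - F*[ij,s])/(EG - F^2)


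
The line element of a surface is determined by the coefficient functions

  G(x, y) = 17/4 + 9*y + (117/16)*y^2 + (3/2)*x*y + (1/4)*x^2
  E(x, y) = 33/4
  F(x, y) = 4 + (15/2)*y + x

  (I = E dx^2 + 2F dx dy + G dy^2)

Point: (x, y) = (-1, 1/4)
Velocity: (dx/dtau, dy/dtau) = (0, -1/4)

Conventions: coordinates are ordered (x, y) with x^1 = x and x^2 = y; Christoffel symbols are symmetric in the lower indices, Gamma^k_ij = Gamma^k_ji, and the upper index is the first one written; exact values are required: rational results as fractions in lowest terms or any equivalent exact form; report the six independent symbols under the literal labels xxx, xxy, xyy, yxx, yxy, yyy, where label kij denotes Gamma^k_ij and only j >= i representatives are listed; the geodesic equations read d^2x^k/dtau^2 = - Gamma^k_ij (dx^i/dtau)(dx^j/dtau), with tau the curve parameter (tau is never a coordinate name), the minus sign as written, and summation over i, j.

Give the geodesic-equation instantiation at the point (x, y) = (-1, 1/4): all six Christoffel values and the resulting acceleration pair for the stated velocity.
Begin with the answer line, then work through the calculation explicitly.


Answer: Gamma_xxx = -1664/11127, Gamma_xxy = 104/11127, Gamma_xyy = 33415/44508, Gamma_yxx = 2816/11127, Gamma_yxy = -176/11127, Gamma_yyy = 3124/11127; accelerations (d^2x/dtau^2, d^2y/dtau^2) = (-33415/712128, -781/44508)

E = 33/4, F = 39/8, G = 1749/256 at the point
E_x = 0, E_y = 0, F_x = 1, F_y = 15/2, G_x = -1/8, G_y = 357/32
EG - F^2 = 33381/1024;  g^inv = (1024/33381) * [[1749/256, -39/8], [-39/8, 33/4]]
first-kind symbols [ij,l] = (1/2)(d_i g_jl + d_j g_il - d_l g_ij): [xx,x] = E_x/2 = 0, [xx,y] = F_x - E_y/2 = 1, [xy,x] = E_y/2 = 0, [xy,y] = G_x/2 = -1/16, [yy,x] = F_y - G_x/2 = 121/16, [yy,y] = G_y/2 = 357/64
Gamma^x_ij = (G*[ij,x] - F*[ij,y])/(EG - F^2), Gamma^y_ij = (E*[ij,y] - F*[ij,x])/(EG - F^2)
Gamma_xxx = -1664/11127, Gamma_xxy = 104/11127, Gamma_xyy = 33415/44508, Gamma_yxx = 2816/11127, Gamma_yxy = -176/11127, Gamma_yyy = 3124/11127
d^2x/dtau^2 = -(Gamma_xxx*(0)^2 + 2*Gamma_xxy*(0)*(-1/4) + Gamma_xyy*(-1/4)^2) = -33415/712128
d^2y/dtau^2 = -(Gamma_yxx*(0)^2 + 2*Gamma_yxy*(0)*(-1/4) + Gamma_yyy*(-1/4)^2) = -781/44508


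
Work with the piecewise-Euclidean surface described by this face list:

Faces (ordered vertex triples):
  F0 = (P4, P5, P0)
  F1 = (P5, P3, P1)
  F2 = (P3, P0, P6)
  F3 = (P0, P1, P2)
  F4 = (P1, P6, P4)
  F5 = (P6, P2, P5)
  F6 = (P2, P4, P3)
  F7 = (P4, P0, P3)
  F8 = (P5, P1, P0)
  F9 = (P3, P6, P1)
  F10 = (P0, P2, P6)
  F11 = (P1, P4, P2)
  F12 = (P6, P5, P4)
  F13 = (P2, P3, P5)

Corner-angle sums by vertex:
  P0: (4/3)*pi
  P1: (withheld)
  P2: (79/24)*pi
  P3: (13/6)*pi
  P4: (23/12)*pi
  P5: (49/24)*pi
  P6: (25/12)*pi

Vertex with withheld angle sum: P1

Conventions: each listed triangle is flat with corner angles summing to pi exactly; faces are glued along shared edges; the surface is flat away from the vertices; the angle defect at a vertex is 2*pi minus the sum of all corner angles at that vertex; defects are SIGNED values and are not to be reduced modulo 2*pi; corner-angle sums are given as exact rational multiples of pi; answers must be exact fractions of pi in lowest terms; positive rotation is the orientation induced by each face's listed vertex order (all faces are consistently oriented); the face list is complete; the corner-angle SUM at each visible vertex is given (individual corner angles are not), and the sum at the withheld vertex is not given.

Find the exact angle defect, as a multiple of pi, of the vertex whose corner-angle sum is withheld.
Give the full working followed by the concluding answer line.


V = 7, E = 21, F = 14; chi = V - E + F = 0
Gauss-Bonnet: total defect = 2*pi*chi = 0; visible defects sum to (-5/6)*pi

Answer: defect(P1) = (5/6)*pi


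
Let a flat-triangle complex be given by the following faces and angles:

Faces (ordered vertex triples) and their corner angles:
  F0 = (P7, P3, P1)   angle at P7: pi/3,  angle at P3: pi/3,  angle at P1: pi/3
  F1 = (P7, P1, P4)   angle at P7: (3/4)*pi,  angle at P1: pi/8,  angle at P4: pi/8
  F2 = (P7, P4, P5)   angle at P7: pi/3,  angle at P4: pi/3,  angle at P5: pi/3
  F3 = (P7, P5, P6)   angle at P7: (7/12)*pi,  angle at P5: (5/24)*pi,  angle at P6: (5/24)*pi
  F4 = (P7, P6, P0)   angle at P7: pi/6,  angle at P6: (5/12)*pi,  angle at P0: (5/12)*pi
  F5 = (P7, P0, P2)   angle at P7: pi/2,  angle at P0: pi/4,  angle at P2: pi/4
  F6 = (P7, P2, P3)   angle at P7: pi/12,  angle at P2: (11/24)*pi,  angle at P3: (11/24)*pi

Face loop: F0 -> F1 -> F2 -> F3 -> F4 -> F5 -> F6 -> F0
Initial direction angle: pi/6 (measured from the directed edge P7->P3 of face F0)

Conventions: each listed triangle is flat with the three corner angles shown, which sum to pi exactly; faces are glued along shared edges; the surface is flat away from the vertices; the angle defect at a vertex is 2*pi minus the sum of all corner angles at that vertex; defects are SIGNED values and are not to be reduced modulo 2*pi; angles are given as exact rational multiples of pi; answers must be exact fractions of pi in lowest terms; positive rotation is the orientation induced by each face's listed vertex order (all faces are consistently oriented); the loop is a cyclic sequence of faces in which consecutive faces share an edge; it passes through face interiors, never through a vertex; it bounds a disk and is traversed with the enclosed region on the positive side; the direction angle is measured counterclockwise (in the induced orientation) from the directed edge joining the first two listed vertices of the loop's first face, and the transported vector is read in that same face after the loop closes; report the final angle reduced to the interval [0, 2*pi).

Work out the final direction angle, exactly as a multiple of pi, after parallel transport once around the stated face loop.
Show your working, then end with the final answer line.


enclosed vertex P7: corner angles sum to (11/4)*pi, defect = 2*pi - (11/4)*pi = (-3/4)*pi
by Gauss-Bonnet the loop rotates the vector by the enclosed defect sum (positive orientation, mod 2*pi)
final angle = pi/6 - (3/4)*pi = (17/12)*pi (mod 2*pi)

Answer: final direction angle = (17/12)*pi


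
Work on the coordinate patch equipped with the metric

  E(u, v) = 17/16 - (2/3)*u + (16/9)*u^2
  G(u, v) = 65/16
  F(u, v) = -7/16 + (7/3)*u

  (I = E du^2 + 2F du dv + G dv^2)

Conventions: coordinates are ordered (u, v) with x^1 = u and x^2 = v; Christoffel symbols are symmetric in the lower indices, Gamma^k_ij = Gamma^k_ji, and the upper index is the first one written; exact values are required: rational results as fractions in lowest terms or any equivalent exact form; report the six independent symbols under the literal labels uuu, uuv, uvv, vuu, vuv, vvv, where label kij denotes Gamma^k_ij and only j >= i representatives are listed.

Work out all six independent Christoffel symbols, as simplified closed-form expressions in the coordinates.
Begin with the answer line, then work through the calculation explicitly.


Answer: Gamma_uuu = (128*u - 24)/(128*u^2 - 48*u + 297), Gamma_uuv = 0, Gamma_uvv = 0, Gamma_vuu = 168/(128*u^2 - 48*u + 297), Gamma_vuv = 0, Gamma_vvv = 0

E = 17/16 - (2/3)*u + (16/9)*u^2; F = -7/16 + (7/3)*u; G = 65/16
Gamma^k_ij = (1/2) g^{kl} (d_i g_jl + d_j g_il - d_l g_ij), with g^inv = (1/(EG-F^2)) [[G, -F], [-F, E]]
first partials: E_u = -2/3 + (32/9)*u, E_v = 0, F_u = 7/3, F_v = 0, G_u = 0, G_v = 0
D = EG - F^2 = 33/8 - (2/3)*u + (16/9)*u^2
expanded: Gamma^u_uu = (G E_u - 2F F_u + F E_v)/(2D), Gamma^u_uv = (G E_v - F G_u)/(2D), Gamma^u_vv = (2G F_v - G G_u - F G_v)/(2D), Gamma^v_uu = (2E F_u - E E_v - F E_u)/(2D), Gamma^v_uv = (E G_u - F E_v)/(2D), Gamma^v_vv = (E G_v - 2F F_v + F G_u)/(2D); substitute and cancel common factors


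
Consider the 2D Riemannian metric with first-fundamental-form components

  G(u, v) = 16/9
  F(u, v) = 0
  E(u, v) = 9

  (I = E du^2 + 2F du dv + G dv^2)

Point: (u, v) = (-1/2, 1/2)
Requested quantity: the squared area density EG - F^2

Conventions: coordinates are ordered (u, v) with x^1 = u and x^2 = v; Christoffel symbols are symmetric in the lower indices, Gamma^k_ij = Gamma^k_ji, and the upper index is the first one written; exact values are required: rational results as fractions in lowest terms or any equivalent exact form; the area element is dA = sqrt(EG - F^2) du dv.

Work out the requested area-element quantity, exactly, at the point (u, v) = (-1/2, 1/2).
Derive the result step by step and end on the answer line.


E = 9, F = 0, G = 16/9; EG - F^2 = 16

Answer: EG - F^2 = 16


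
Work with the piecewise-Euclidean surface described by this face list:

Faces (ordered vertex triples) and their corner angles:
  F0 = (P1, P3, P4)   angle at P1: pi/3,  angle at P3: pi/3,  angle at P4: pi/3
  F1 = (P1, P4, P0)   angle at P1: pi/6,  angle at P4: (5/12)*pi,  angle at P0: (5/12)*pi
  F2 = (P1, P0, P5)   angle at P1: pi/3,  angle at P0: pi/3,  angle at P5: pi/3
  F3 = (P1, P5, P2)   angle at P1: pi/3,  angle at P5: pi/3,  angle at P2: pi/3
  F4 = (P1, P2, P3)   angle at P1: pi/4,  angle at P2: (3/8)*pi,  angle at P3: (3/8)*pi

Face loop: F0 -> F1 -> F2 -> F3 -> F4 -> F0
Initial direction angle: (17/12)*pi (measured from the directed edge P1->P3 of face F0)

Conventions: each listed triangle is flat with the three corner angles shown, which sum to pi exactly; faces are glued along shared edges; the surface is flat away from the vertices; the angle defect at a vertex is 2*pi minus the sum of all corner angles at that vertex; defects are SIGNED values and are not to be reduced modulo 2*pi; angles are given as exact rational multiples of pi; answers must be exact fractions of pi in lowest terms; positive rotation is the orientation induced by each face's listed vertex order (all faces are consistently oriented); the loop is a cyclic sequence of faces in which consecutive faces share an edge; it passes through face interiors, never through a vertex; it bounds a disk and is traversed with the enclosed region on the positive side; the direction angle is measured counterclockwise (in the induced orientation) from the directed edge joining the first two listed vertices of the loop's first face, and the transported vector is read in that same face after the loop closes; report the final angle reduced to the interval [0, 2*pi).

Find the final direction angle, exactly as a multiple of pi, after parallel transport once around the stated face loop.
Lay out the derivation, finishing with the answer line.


enclosed vertex P1: corner angles sum to (17/12)*pi, defect = 2*pi - (17/12)*pi = (7/12)*pi
holonomy = initial angle + sum of enclosed defects (mod 2*pi), positive in the induced orientation
final angle = (17/12)*pi + (7/12)*pi = 0 (mod 2*pi)

Answer: final direction angle = 0


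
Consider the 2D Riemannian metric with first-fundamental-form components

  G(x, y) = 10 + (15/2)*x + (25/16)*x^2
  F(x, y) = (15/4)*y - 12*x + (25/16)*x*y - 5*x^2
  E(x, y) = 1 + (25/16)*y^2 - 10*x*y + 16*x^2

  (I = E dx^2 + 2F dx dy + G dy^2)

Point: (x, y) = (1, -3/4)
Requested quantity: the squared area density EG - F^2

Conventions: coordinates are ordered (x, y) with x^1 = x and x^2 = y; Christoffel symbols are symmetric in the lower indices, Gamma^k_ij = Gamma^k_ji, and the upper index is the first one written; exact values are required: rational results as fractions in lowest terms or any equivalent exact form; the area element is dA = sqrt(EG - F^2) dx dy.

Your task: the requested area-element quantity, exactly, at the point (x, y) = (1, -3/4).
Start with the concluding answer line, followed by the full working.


Answer: EG - F^2 = 11121/256

E = 6497/256, F = -1343/64, G = 305/16; EG - F^2 = 11121/256


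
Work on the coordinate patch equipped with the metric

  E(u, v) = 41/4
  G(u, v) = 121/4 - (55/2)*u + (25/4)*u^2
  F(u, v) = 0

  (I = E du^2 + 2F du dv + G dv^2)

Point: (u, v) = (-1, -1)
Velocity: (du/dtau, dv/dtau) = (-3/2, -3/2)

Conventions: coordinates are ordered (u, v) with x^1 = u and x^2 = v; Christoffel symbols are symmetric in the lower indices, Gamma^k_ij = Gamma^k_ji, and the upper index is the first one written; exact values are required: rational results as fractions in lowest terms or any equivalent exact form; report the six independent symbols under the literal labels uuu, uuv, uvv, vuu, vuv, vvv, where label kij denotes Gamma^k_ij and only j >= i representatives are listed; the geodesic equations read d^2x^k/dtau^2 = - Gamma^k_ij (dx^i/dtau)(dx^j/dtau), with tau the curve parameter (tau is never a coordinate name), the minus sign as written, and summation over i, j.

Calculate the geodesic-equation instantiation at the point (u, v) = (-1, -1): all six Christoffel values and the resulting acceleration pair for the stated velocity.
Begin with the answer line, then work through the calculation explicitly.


Answer: Gamma_uuu = 0, Gamma_uuv = 0, Gamma_uvv = 80/41, Gamma_vuu = 0, Gamma_vuv = -5/16, Gamma_vvv = 0; accelerations (d^2u/dtau^2, d^2v/dtau^2) = (-180/41, 45/32)

E = 41/4, F = 0, G = 64 at the point
E_u = 0, E_v = 0, F_u = 0, F_v = 0, G_u = -40, G_v = 0
EG - F^2 = 656;  g^inv = (1/656) * [[64, 0], [0, 41/4]]
first-kind symbols [ij,l] = (1/2)(d_i g_jl + d_j g_il - d_l g_ij): [uu,u] = E_u/2 = 0, [uu,v] = F_u - E_v/2 = 0, [uv,u] = E_v/2 = 0, [uv,v] = G_u/2 = -20, [vv,u] = F_v - G_u/2 = 20, [vv,v] = G_v/2 = 0
Gamma^u_ij = (G*[ij,u] - F*[ij,v])/(EG - F^2), Gamma^v_ij = (E*[ij,v] - F*[ij,u])/(EG - F^2)
Gamma_uuu = 0, Gamma_uuv = 0, Gamma_uvv = 80/41, Gamma_vuu = 0, Gamma_vuv = -5/16, Gamma_vvv = 0
d^2u/dtau^2 = -(Gamma_uuu*(-3/2)^2 + 2*Gamma_uuv*(-3/2)*(-3/2) + Gamma_uvv*(-3/2)^2) = -180/41
d^2v/dtau^2 = -(Gamma_vuu*(-3/2)^2 + 2*Gamma_vuv*(-3/2)*(-3/2) + Gamma_vvv*(-3/2)^2) = 45/32


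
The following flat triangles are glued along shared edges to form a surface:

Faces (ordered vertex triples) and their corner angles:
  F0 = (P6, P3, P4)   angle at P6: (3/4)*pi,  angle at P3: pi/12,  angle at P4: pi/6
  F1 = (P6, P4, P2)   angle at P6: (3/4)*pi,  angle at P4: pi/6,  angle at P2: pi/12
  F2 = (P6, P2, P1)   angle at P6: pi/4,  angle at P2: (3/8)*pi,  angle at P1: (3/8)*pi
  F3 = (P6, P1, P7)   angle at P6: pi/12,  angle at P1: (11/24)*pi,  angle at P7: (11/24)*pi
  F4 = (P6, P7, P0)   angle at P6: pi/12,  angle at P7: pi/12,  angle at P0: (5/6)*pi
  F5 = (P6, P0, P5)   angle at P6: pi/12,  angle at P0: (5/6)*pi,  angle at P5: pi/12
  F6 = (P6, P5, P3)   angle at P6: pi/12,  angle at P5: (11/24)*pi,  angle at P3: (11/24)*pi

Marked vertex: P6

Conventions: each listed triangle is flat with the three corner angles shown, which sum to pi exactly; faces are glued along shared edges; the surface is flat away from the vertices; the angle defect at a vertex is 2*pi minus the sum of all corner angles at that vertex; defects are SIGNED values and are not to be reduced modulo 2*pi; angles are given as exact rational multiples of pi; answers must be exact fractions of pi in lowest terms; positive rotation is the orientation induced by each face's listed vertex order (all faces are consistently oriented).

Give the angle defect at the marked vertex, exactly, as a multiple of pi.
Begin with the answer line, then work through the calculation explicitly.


Answer: defect(P6) = -pi/12

Sum of corner angles at P6: (25/12)*pi
defect = 2*pi - (25/12)*pi


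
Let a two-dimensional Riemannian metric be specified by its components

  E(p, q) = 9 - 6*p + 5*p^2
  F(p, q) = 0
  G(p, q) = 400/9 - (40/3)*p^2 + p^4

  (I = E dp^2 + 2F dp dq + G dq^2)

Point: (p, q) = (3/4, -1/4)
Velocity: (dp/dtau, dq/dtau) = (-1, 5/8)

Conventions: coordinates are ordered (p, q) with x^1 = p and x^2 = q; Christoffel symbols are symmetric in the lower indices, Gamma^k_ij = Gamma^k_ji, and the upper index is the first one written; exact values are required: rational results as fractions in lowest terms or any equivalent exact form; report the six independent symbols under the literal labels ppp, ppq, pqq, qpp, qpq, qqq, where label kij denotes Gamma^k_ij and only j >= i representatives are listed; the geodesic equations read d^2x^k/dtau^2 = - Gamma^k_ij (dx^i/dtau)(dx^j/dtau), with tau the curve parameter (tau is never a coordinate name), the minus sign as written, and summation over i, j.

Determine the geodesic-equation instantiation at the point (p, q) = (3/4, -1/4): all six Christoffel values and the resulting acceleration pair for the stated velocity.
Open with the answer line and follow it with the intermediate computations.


Answer: Gamma_ppp = 4/39, Gamma_ppq = 0, Gamma_pqq = 293/234, Gamma_qpp = 0, Gamma_qpq = -72/293, Gamma_qqq = 0; accelerations (d^2p/dtau^2, d^2q/dtau^2) = (-8861/14976, -90/293)

E = 117/16, F = 0, G = 85849/2304 at the point
E_p = 3/2, E_q = 0, F_p = 0, F_q = 0, G_p = -293/16, G_q = 0
EG - F^2 = 1116037/4096;  g^inv = (4096/1116037) * [[85849/2304, 0], [0, 117/16]]
first-kind symbols [ij,l] = (1/2)(d_i g_jl + d_j g_il - d_l g_ij): [pp,p] = E_p/2 = 3/4, [pp,q] = F_p - E_q/2 = 0, [pq,p] = E_q/2 = 0, [pq,q] = G_p/2 = -293/32, [qq,p] = F_q - G_p/2 = 293/32, [qq,q] = G_q/2 = 0
Gamma^p_ij = (G*[ij,p] - F*[ij,q])/(EG - F^2), Gamma^q_ij = (E*[ij,q] - F*[ij,p])/(EG - F^2)
Gamma_ppp = 4/39, Gamma_ppq = 0, Gamma_pqq = 293/234, Gamma_qpp = 0, Gamma_qpq = -72/293, Gamma_qqq = 0
d^2p/dtau^2 = -(Gamma_ppp*(-1)^2 + 2*Gamma_ppq*(-1)*(5/8) + Gamma_pqq*(5/8)^2) = -8861/14976
d^2q/dtau^2 = -(Gamma_qpp*(-1)^2 + 2*Gamma_qpq*(-1)*(5/8) + Gamma_qqq*(5/8)^2) = -90/293


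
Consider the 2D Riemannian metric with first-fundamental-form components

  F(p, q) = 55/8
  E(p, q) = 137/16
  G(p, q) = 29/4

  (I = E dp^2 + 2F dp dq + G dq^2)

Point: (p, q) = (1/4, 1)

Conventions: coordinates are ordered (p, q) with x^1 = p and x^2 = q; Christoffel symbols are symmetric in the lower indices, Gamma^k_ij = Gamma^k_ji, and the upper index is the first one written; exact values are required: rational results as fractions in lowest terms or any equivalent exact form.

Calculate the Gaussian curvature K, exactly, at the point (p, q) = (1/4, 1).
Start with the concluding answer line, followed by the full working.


Answer: K = 0

E = 137/16, F = 55/8, G = 29/4, EG - F^2 = 237/16 at the point
E_p = 0, E_q = 0, F_p = 0, F_q = 0, G_p = 0, G_q = 0
E_qq = 0, F_pq = 0, G_pp = 0
By Brioschi, K is (det M1 - det M2) divided by (EG - F^2) squared.
M1 = [[-E_qq/2 + F_pq - G_pp/2, E_p/2, F_p - E_q/2], [F_q - G_p/2, E, F], [G_q/2, F, G]] = [[0, 0, 0], [0, 137/16, 55/8], [0, 55/8, 29/4]]; det M1 = 0
M2 = [[0, E_q/2, G_p/2], [E_q/2, E, F], [G_p/2, F, G]] = [[0, 0, 0], [0, 137/16, 55/8], [0, 55/8, 29/4]]; det M2 = 0
det M1 - det M2 = 0; K = 0 / (237/16)^2 = 0


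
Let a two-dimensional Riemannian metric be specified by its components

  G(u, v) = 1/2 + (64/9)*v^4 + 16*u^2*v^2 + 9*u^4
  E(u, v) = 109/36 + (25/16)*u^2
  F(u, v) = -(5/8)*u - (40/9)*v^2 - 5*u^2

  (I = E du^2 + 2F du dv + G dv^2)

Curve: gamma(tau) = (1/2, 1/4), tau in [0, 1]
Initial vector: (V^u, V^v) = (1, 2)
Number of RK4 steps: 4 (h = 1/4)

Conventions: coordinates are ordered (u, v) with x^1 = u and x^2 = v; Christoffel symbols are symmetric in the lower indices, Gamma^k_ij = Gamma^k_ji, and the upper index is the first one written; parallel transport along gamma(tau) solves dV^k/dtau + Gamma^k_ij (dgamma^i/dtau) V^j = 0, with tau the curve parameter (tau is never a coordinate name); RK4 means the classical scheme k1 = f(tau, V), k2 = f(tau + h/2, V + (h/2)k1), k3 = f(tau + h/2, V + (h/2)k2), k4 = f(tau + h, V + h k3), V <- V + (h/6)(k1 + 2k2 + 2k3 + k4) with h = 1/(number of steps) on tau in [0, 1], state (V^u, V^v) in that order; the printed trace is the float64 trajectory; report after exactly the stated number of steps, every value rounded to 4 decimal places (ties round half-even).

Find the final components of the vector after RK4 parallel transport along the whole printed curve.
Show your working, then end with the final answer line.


gamma'(tau) = (0, 0); f(tau, V)^k = -Gamma^k_ij(gamma(tau)) gamma'^i(tau) V^j; h = 1/4; intermediate values shown to 6 dp
curve data and Christoffel symbols at the stage parameters:
  tau = 0.000000: gamma = (0.500000, 0.250000), gamma' = (0.000000, 0.000000); Gamma_uuu = -7.786253, Gamma_uuv = 4.234995, Gamma_uvv = -3.694543, Gamma_vuu = -14.887860, Gamma_vuv = 7.866703, Gamma_vvv = -4.160901
  tau = 0.125000: gamma = (0.500000, 0.250000), gamma' = (0.000000, 0.000000); Gamma_uuu = -7.786253, Gamma_uuv = 4.234995, Gamma_uvv = -3.694543, Gamma_vuu = -14.887860, Gamma_vuv = 7.866703, Gamma_vvv = -4.160901
  tau = 0.250000: gamma = (0.500000, 0.250000), gamma' = (0.000000, 0.000000); Gamma_uuu = -7.786253, Gamma_uuv = 4.234995, Gamma_uvv = -3.694543, Gamma_vuu = -14.887860, Gamma_vuv = 7.866703, Gamma_vvv = -4.160901
  tau = 0.375000: gamma = (0.500000, 0.250000), gamma' = (0.000000, 0.000000); Gamma_uuu = -7.786253, Gamma_uuv = 4.234995, Gamma_uvv = -3.694543, Gamma_vuu = -14.887860, Gamma_vuv = 7.866703, Gamma_vvv = -4.160901
  tau = 0.500000: gamma = (0.500000, 0.250000), gamma' = (0.000000, 0.000000); Gamma_uuu = -7.786253, Gamma_uuv = 4.234995, Gamma_uvv = -3.694543, Gamma_vuu = -14.887860, Gamma_vuv = 7.866703, Gamma_vvv = -4.160901
  tau = 0.625000: gamma = (0.500000, 0.250000), gamma' = (0.000000, 0.000000); Gamma_uuu = -7.786253, Gamma_uuv = 4.234995, Gamma_uvv = -3.694543, Gamma_vuu = -14.887860, Gamma_vuv = 7.866703, Gamma_vvv = -4.160901
  tau = 0.750000: gamma = (0.500000, 0.250000), gamma' = (0.000000, 0.000000); Gamma_uuu = -7.786253, Gamma_uuv = 4.234995, Gamma_uvv = -3.694543, Gamma_vuu = -14.887860, Gamma_vuv = 7.866703, Gamma_vvv = -4.160901
  tau = 0.875000: gamma = (0.500000, 0.250000), gamma' = (0.000000, 0.000000); Gamma_uuu = -7.786253, Gamma_uuv = 4.234995, Gamma_uvv = -3.694543, Gamma_vuu = -14.887860, Gamma_vuv = 7.866703, Gamma_vvv = -4.160901
  tau = 1.000000: gamma = (0.500000, 0.250000), gamma' = (0.000000, 0.000000); Gamma_uuu = -7.786253, Gamma_uuv = 4.234995, Gamma_uvv = -3.694543, Gamma_vuu = -14.887860, Gamma_vuv = 7.866703, Gamma_vvv = -4.160901
step 0: V^u = 1.0000, V^v = 2.0000
step 1: k1 = (0.000000, 0.000000), k2 = (0.000000, 0.000000), k3 = (0.000000, 0.000000), k4 = (0.000000, 0.000000); V <- V + (h/6)(k1 + 2k2 + 2k3 + k4): V^u = 1.0000, V^v = 2.0000
step 2: k1 = (0.000000, 0.000000), k2 = (0.000000, 0.000000), k3 = (0.000000, 0.000000), k4 = (0.000000, 0.000000); V <- V + (h/6)(k1 + 2k2 + 2k3 + k4): V^u = 1.0000, V^v = 2.0000
step 3: k1 = (0.000000, 0.000000), k2 = (0.000000, 0.000000), k3 = (0.000000, 0.000000), k4 = (0.000000, 0.000000); V <- V + (h/6)(k1 + 2k2 + 2k3 + k4): V^u = 1.0000, V^v = 2.0000
step 4: k1 = (0.000000, 0.000000), k2 = (0.000000, 0.000000), k3 = (0.000000, 0.000000), k4 = (0.000000, 0.000000); V <- V + (h/6)(k1 + 2k2 + 2k3 + k4): V^u = 1.0000, V^v = 2.0000

Answer: V^u = 1.0000, V^v = 2.0000


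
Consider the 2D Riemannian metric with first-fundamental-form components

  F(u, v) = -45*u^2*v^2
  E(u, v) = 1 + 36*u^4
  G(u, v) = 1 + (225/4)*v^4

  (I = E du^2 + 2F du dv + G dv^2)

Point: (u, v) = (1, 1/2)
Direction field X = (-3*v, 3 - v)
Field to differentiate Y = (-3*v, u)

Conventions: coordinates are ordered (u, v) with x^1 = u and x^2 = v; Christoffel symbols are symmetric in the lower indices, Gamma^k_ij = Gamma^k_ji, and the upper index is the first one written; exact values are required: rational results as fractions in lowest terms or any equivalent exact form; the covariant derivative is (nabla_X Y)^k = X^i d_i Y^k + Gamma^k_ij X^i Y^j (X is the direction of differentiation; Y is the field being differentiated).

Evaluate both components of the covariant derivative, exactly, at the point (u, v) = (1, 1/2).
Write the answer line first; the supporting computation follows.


Answer: (nabla_X Y)^u = -32559/5186, (nabla_X Y)^v = -9759/5186

E = 37, F = -45/4, G = 289/64 at the point
E_u = 144, E_v = 0, F_u = -45/2, F_v = -45, G_u = 0, G_v = 225/8
EG - F^2 = 2593/64;  g^inv = (64/2593) * [[289/64, 45/4], [45/4, 37]]
first-kind symbols [ij,l] = (1/2)(d_i g_jl + d_j g_il - d_l g_ij): [uu,u] = E_u/2 = 72, [uu,v] = F_u - E_v/2 = -45/2, [uv,u] = E_v/2 = 0, [uv,v] = G_u/2 = 0, [vv,u] = F_v - G_u/2 = -45, [vv,v] = G_v/2 = 225/16
Gamma^u_ij = (G*[ij,u] - F*[ij,v])/(EG - F^2), Gamma^v_ij = (E*[ij,v] - F*[ij,u])/(EG - F^2)
Gamma_uuu = 4608/2593, Gamma_uuv = 0, Gamma_uvv = -2880/2593, Gamma_vuu = -1440/2593, Gamma_vuv = 0, Gamma_vvv = 900/2593
X = (-3/2, 5/2), Y = (-3/2, 1) at the point


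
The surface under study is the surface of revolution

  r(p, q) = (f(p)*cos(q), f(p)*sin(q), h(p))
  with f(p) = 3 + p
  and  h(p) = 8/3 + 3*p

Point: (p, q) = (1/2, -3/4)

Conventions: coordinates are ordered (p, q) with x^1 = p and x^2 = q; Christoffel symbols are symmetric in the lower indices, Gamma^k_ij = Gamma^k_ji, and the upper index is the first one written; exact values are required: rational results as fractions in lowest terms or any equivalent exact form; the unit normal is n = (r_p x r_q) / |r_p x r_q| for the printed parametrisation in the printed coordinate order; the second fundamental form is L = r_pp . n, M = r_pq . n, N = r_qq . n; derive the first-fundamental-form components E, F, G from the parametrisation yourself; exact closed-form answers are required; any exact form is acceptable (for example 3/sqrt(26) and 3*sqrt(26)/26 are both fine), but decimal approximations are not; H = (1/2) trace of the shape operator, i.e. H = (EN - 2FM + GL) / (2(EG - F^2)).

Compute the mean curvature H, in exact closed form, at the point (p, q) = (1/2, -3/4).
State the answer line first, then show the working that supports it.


Answer: H = 3*sqrt(10)/70

f = 7/2, f' = 1, f'' = 0, h' = 3, h'' = 0
E = 10, F = 0, G = 49/4; answer radicand W^2 = 10
unnormalised second-form numerators: l = 0, m = 0, n = 21/2; L = l/sqrt(10), and similarly M = m/sqrt(W^2), N = n/sqrt(W^2)
H = (E*n - 2*F*m + G*l) / (2*(EG - F^2)*sqrt(W^2)); E*n - 2*F*m + G*l = 105, EG - F^2 = 245/2, so H = (3/7)/sqrt(10)


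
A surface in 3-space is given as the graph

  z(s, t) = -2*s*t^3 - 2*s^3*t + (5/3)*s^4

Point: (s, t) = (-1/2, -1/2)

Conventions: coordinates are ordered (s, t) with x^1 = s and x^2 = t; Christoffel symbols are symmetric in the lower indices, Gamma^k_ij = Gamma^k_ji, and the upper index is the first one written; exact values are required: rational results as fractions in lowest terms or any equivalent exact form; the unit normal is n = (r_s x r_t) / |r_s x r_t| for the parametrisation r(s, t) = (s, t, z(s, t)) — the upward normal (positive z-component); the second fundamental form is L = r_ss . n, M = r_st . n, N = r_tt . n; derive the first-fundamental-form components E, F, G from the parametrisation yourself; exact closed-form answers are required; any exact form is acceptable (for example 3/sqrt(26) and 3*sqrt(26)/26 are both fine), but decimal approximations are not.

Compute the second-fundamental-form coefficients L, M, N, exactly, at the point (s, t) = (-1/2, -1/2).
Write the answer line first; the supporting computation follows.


Answer: L = 12*sqrt(73)/73, M = -18*sqrt(73)/73, N = -18*sqrt(73)/73

z_s = 1/6, z_t = 1, z_ss = 2, z_st = -3, z_tt = -3
E = 37/36, F = 1/6, G = 2; answer radicand W^2 = 73/36
unnormalised second-form numerators: l = 2, m = -3, n = -3; L = l/sqrt(73/36), and similarly M = m/sqrt(W^2), N = n/sqrt(W^2)


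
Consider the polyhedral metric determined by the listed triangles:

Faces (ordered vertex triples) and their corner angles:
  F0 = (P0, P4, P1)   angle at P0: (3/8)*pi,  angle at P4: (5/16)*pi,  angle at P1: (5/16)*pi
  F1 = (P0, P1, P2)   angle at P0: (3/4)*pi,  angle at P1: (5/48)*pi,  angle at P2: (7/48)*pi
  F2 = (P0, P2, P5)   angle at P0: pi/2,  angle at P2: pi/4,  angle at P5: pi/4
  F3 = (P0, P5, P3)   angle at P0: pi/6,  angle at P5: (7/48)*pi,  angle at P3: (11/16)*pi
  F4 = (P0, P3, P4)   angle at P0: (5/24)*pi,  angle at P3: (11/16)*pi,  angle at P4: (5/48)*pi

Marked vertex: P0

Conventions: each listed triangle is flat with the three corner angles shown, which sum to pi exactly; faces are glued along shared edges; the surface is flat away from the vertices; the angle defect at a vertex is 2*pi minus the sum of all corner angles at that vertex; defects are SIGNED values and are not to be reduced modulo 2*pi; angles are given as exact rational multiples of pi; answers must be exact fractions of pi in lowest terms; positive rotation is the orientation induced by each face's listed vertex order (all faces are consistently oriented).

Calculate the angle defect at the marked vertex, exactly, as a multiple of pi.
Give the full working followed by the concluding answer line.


Sum of corner angles at P0: 2*pi
defect = 2*pi - 2*pi

Answer: defect(P0) = 0


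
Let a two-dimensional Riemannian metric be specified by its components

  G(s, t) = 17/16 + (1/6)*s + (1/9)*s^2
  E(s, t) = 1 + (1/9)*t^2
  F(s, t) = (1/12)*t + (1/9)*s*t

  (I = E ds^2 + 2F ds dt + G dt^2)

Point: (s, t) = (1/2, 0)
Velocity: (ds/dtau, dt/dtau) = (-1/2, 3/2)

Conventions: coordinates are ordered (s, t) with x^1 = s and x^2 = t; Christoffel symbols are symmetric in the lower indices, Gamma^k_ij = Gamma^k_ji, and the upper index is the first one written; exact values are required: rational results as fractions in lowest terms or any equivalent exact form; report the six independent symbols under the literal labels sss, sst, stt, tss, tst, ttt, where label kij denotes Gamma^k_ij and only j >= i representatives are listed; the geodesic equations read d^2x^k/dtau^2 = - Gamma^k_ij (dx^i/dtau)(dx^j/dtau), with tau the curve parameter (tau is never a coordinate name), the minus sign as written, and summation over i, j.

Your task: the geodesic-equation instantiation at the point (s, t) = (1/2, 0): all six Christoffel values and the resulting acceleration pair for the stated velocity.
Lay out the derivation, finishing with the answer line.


E = 1, F = 0, G = 169/144 at the point
E_s = 0, E_t = 0, F_s = 0, F_t = 5/36, G_s = 5/18, G_t = 0
EG - F^2 = 169/144;  g^inv = (144/169) * [[169/144, 0], [0, 1]]
first-kind symbols [ij,l] = (1/2)(d_i g_jl + d_j g_il - d_l g_ij): [ss,s] = E_s/2 = 0, [ss,t] = F_s - E_t/2 = 0, [st,s] = E_t/2 = 0, [st,t] = G_s/2 = 5/36, [tt,s] = F_t - G_s/2 = 0, [tt,t] = G_t/2 = 0
Gamma^s_ij = (G*[ij,s] - F*[ij,t])/(EG - F^2), Gamma^t_ij = (E*[ij,t] - F*[ij,s])/(EG - F^2)
Gamma_sss = 0, Gamma_sst = 0, Gamma_stt = 0, Gamma_tss = 0, Gamma_tst = 20/169, Gamma_ttt = 0
d^2s/dtau^2 = -(Gamma_sss*(-1/2)^2 + 2*Gamma_sst*(-1/2)*(3/2) + Gamma_stt*(3/2)^2) = 0
d^2t/dtau^2 = -(Gamma_tss*(-1/2)^2 + 2*Gamma_tst*(-1/2)*(3/2) + Gamma_ttt*(3/2)^2) = 30/169

Answer: Gamma_sss = 0, Gamma_sst = 0, Gamma_stt = 0, Gamma_tss = 0, Gamma_tst = 20/169, Gamma_ttt = 0; accelerations (d^2s/dtau^2, d^2t/dtau^2) = (0, 30/169)


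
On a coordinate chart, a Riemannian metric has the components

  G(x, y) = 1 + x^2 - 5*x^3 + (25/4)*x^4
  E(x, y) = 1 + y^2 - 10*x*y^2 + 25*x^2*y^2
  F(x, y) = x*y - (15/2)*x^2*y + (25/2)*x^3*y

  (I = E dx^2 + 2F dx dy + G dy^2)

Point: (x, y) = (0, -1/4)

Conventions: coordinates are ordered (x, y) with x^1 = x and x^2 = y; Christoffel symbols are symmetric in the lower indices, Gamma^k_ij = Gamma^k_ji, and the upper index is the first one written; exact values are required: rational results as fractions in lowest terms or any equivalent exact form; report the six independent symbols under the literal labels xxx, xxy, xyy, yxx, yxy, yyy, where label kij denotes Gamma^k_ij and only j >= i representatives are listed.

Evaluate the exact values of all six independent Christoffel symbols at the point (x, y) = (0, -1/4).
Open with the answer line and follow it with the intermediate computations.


Answer: Gamma_xxx = -5/17, Gamma_xxy = -4/17, Gamma_xyy = 0, Gamma_yxx = 0, Gamma_yxy = 0, Gamma_yyy = 0

E = 17/16, F = 0, G = 1 at the point
E_x = -5/8, E_y = -1/2, F_x = -1/4, F_y = 0, G_x = 0, G_y = 0
EG - F^2 = 17/16;  g^inv = (16/17) * [[1, 0], [0, 17/16]]
first-kind symbols [ij,l] = (1/2)(d_i g_jl + d_j g_il - d_l g_ij): [xx,x] = E_x/2 = -5/16, [xx,y] = F_x - E_y/2 = 0, [xy,x] = E_y/2 = -1/4, [xy,y] = G_x/2 = 0, [yy,x] = F_y - G_x/2 = 0, [yy,y] = G_y/2 = 0
Gamma^x_ij = (G*[ij,x] - F*[ij,y])/(EG - F^2), Gamma^y_ij = (E*[ij,y] - F*[ij,x])/(EG - F^2)


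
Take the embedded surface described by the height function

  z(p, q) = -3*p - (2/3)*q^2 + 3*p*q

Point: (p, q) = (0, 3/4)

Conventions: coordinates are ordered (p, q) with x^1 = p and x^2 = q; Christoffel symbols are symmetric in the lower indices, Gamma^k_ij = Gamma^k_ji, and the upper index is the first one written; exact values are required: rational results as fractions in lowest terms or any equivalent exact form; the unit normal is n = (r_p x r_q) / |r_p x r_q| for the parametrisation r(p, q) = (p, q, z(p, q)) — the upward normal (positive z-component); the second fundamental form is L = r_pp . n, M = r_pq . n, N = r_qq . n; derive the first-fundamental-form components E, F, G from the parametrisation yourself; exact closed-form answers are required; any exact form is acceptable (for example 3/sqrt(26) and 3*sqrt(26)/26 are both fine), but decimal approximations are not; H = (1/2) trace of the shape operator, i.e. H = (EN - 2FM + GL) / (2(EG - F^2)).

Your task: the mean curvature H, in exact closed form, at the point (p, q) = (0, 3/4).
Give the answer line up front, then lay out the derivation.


Answer: H = -632*sqrt(41)/5043

z_p = -3/4, z_q = -1, z_pp = 0, z_pq = 3, z_qq = -4/3
E = 25/16, F = 3/4, G = 2; answer radicand W^2 = 41/16
unnormalised second-form numerators: l = 0, m = 3, n = -4/3; L = l/sqrt(41/16), and similarly M = m/sqrt(W^2), N = n/sqrt(W^2)
H = (E*n - 2*F*m + G*l) / (2*(EG - F^2)*sqrt(W^2)); E*n - 2*F*m + G*l = -79/12, EG - F^2 = 41/16, so H = (-158/123)/sqrt(41/16)


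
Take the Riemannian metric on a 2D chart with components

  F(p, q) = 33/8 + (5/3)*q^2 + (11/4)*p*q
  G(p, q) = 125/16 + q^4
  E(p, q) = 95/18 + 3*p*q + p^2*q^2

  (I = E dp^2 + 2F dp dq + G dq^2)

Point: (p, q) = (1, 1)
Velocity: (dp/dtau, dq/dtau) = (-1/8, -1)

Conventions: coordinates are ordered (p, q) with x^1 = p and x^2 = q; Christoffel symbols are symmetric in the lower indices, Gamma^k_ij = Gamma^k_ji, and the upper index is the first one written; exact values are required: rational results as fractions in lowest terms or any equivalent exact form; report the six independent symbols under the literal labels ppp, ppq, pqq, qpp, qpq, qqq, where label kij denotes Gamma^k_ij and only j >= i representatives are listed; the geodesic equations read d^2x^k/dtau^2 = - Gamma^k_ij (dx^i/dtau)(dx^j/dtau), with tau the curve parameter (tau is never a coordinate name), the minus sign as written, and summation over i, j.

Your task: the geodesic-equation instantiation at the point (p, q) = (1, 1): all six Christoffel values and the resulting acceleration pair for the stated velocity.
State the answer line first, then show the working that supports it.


Answer: Gamma_ppp = 11460/5069, Gamma_ppq = 12690/5069, Gamma_pqq = 21039/5069, Gamma_qpp = -10964/5069, Gamma_qpq = -12300/5069, Gamma_qqq = -19242/5069; accelerations (d^2p/dtau^2, d^2q/dtau^2) = (-390249/81104, 359813/81104)

E = 167/18, F = 205/24, G = 141/16 at the point
E_p = 5, E_q = 5, F_p = 11/4, F_q = 73/12, G_p = 0, G_q = 4
EG - F^2 = 5069/576;  g^inv = (576/5069) * [[141/16, -205/24], [-205/24, 167/18]]
first-kind symbols [ij,l] = (1/2)(d_i g_jl + d_j g_il - d_l g_ij): [pp,p] = E_p/2 = 5/2, [pp,q] = F_p - E_q/2 = 1/4, [pq,p] = E_q/2 = 5/2, [pq,q] = G_p/2 = 0, [qq,p] = F_q - G_p/2 = 73/12, [qq,q] = G_q/2 = 2
Gamma^p_ij = (G*[ij,p] - F*[ij,q])/(EG - F^2), Gamma^q_ij = (E*[ij,q] - F*[ij,p])/(EG - F^2)
Gamma_ppp = 11460/5069, Gamma_ppq = 12690/5069, Gamma_pqq = 21039/5069, Gamma_qpp = -10964/5069, Gamma_qpq = -12300/5069, Gamma_qqq = -19242/5069
d^2p/dtau^2 = -(Gamma_ppp*(-1/8)^2 + 2*Gamma_ppq*(-1/8)*(-1) + Gamma_pqq*(-1)^2) = -390249/81104
d^2q/dtau^2 = -(Gamma_qpp*(-1/8)^2 + 2*Gamma_qpq*(-1/8)*(-1) + Gamma_qqq*(-1)^2) = 359813/81104


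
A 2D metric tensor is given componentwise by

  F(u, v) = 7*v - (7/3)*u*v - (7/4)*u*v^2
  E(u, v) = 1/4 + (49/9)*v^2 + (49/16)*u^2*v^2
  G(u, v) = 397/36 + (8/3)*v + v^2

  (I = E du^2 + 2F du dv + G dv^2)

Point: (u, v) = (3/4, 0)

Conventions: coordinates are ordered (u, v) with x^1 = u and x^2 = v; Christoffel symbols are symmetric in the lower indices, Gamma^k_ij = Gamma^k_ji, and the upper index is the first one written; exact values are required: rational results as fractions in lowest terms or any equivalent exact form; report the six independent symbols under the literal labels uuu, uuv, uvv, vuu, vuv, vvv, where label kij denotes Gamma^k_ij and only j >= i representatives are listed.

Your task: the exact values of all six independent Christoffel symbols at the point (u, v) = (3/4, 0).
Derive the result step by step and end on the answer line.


E = 1/4, F = 0, G = 397/36 at the point
E_u = 0, E_v = 0, F_u = 0, F_v = 21/4, G_u = 0, G_v = 8/3
EG - F^2 = 397/144;  g^inv = (144/397) * [[397/36, 0], [0, 1/4]]
first-kind symbols [ij,l] = (1/2)(d_i g_jl + d_j g_il - d_l g_ij): [uu,u] = E_u/2 = 0, [uu,v] = F_u - E_v/2 = 0, [uv,u] = E_v/2 = 0, [uv,v] = G_u/2 = 0, [vv,u] = F_v - G_u/2 = 21/4, [vv,v] = G_v/2 = 4/3
Gamma^u_ij = (G*[ij,u] - F*[ij,v])/(EG - F^2), Gamma^v_ij = (E*[ij,v] - F*[ij,u])/(EG - F^2)

Answer: Gamma_uuu = 0, Gamma_uuv = 0, Gamma_uvv = 21, Gamma_vuu = 0, Gamma_vuv = 0, Gamma_vvv = 48/397


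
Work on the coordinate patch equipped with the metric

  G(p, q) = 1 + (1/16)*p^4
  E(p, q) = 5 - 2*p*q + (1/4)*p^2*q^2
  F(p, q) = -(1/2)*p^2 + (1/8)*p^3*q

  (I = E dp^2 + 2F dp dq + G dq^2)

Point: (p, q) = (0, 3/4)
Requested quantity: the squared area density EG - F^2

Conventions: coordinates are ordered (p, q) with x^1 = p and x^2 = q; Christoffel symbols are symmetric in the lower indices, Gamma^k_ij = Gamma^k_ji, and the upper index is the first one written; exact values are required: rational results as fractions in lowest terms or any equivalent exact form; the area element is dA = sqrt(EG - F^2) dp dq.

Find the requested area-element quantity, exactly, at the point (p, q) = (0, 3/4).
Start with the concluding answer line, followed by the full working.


Answer: EG - F^2 = 5

E = 5, F = 0, G = 1; EG - F^2 = 5


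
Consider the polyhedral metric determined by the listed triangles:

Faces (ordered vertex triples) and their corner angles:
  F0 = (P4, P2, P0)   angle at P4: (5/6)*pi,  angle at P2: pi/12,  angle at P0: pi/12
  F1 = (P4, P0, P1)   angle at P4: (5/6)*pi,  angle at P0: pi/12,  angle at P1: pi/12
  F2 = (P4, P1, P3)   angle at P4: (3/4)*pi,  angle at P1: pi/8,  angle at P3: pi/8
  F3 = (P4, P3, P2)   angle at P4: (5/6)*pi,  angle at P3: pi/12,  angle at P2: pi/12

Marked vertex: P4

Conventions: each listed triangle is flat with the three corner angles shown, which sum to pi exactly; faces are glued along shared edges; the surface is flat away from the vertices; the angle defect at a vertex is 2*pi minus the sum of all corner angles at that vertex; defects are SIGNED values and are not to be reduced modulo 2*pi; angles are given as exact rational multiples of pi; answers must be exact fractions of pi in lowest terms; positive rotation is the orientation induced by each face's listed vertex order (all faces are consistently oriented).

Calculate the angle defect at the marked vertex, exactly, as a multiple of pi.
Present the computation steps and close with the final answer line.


Sum of corner angles at P4: (13/4)*pi
defect = 2*pi - (13/4)*pi

Answer: defect(P4) = (-5/4)*pi
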